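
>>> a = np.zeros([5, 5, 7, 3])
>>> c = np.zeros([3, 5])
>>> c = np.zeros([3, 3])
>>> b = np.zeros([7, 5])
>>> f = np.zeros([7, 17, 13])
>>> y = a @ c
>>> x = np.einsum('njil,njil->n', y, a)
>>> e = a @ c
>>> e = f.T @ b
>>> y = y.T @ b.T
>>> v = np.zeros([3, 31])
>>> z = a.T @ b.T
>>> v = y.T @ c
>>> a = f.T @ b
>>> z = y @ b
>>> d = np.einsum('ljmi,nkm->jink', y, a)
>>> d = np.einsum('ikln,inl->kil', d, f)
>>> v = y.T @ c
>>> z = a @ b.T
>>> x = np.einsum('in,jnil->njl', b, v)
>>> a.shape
(13, 17, 5)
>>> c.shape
(3, 3)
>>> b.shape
(7, 5)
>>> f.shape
(7, 17, 13)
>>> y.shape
(3, 7, 5, 7)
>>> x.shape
(5, 7, 3)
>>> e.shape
(13, 17, 5)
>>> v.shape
(7, 5, 7, 3)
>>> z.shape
(13, 17, 7)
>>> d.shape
(7, 7, 13)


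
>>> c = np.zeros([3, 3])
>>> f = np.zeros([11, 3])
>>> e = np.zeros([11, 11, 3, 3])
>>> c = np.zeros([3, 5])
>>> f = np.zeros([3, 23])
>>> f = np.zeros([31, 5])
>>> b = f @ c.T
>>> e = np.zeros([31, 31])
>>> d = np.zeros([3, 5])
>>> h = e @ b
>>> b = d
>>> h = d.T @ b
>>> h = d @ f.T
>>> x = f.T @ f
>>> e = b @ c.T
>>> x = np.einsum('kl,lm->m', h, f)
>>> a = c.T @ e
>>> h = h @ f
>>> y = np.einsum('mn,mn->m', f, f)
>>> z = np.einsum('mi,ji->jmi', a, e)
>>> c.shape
(3, 5)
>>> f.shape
(31, 5)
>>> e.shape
(3, 3)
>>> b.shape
(3, 5)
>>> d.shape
(3, 5)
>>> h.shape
(3, 5)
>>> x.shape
(5,)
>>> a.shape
(5, 3)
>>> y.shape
(31,)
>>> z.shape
(3, 5, 3)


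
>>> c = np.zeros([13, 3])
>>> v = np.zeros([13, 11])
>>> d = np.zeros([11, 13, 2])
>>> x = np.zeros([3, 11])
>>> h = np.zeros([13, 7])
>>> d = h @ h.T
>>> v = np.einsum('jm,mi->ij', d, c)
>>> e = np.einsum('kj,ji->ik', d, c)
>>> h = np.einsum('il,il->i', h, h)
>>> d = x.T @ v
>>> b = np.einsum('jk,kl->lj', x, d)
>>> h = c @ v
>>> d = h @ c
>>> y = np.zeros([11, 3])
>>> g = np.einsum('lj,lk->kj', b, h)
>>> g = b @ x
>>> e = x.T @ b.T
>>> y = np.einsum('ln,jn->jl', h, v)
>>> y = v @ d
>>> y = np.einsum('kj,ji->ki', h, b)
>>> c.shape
(13, 3)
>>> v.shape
(3, 13)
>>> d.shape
(13, 3)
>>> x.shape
(3, 11)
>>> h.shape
(13, 13)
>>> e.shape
(11, 13)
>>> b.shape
(13, 3)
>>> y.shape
(13, 3)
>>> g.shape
(13, 11)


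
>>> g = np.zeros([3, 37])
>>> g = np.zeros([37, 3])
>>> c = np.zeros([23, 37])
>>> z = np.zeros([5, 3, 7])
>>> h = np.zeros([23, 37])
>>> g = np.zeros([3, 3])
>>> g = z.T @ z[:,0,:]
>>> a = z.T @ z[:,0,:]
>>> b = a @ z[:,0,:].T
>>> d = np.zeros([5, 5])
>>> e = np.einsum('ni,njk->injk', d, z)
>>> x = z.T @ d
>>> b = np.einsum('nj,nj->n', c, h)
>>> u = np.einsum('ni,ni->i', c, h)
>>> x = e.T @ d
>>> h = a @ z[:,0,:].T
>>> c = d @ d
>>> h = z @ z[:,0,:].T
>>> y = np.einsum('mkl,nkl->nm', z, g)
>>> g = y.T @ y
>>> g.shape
(5, 5)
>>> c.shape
(5, 5)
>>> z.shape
(5, 3, 7)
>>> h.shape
(5, 3, 5)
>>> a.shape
(7, 3, 7)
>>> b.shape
(23,)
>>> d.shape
(5, 5)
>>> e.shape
(5, 5, 3, 7)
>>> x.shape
(7, 3, 5, 5)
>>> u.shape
(37,)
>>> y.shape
(7, 5)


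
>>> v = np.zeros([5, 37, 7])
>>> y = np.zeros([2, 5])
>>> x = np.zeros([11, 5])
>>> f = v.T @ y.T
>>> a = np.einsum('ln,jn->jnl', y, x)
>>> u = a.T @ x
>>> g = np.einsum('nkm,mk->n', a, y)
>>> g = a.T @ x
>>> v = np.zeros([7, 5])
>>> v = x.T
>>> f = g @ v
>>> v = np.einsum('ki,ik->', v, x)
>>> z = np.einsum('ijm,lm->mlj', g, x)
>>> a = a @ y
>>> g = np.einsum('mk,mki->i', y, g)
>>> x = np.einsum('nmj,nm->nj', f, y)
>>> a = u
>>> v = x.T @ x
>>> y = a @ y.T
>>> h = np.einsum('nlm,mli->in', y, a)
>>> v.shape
(11, 11)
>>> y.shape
(2, 5, 2)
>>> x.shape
(2, 11)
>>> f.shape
(2, 5, 11)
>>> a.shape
(2, 5, 5)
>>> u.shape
(2, 5, 5)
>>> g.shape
(5,)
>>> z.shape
(5, 11, 5)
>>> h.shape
(5, 2)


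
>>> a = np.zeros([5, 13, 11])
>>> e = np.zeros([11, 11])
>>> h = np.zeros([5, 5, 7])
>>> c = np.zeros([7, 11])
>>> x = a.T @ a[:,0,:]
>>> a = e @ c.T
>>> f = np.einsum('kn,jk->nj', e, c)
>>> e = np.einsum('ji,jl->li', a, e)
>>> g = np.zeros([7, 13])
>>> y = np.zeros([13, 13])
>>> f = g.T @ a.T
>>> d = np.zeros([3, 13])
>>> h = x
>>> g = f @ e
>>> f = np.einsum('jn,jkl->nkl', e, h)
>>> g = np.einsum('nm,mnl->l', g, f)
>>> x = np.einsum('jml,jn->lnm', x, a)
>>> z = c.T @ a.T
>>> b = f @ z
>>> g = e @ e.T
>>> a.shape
(11, 7)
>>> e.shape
(11, 7)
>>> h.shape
(11, 13, 11)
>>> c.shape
(7, 11)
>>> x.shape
(11, 7, 13)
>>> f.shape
(7, 13, 11)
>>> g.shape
(11, 11)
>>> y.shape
(13, 13)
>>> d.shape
(3, 13)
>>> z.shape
(11, 11)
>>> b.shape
(7, 13, 11)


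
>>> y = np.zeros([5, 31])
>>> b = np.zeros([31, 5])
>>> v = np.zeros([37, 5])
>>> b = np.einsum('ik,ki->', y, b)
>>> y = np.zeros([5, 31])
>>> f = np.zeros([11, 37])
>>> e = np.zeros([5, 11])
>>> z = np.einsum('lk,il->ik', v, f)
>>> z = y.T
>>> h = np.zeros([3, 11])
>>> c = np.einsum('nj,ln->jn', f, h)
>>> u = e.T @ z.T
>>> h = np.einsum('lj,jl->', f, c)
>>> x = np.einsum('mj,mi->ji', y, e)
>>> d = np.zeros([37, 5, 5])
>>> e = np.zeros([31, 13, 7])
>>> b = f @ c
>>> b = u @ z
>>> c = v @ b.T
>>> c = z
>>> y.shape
(5, 31)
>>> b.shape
(11, 5)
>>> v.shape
(37, 5)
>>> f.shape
(11, 37)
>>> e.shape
(31, 13, 7)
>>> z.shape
(31, 5)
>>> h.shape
()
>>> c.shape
(31, 5)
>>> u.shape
(11, 31)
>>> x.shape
(31, 11)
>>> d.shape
(37, 5, 5)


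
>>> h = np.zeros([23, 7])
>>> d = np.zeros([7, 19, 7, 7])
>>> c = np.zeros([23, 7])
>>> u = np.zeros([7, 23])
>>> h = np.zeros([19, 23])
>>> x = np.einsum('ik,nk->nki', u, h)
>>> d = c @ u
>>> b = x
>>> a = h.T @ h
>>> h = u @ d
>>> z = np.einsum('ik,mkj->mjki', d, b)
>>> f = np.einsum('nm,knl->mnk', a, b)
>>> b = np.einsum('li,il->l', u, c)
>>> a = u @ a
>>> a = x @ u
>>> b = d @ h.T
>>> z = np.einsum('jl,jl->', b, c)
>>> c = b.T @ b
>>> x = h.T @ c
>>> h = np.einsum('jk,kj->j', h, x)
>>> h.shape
(7,)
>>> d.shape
(23, 23)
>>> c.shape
(7, 7)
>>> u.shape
(7, 23)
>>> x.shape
(23, 7)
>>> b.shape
(23, 7)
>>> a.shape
(19, 23, 23)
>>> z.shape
()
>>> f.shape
(23, 23, 19)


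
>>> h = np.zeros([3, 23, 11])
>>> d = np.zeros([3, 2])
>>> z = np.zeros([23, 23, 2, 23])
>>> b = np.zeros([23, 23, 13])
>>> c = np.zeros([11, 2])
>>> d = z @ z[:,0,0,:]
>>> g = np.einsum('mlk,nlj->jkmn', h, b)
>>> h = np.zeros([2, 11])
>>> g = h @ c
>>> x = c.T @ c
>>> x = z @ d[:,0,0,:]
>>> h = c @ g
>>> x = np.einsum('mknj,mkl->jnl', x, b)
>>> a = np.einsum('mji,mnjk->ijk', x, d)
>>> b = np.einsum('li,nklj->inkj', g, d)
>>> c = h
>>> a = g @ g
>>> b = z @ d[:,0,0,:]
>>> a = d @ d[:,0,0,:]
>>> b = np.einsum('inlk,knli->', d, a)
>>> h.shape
(11, 2)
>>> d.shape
(23, 23, 2, 23)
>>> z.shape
(23, 23, 2, 23)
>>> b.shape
()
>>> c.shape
(11, 2)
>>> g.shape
(2, 2)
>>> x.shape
(23, 2, 13)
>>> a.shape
(23, 23, 2, 23)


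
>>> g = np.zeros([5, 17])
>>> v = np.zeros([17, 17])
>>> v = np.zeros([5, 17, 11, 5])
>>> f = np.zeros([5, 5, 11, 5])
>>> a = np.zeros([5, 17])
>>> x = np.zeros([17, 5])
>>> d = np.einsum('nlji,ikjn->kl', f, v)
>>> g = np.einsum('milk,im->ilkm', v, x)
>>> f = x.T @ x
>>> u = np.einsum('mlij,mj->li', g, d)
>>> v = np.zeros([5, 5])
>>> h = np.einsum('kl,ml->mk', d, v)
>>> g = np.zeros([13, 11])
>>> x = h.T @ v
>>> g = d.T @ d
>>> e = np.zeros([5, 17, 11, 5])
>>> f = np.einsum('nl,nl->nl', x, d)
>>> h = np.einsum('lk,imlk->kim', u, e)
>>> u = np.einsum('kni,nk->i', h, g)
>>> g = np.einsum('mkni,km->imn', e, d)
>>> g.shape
(5, 5, 11)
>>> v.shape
(5, 5)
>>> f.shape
(17, 5)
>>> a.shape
(5, 17)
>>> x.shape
(17, 5)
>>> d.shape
(17, 5)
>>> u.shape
(17,)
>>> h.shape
(5, 5, 17)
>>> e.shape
(5, 17, 11, 5)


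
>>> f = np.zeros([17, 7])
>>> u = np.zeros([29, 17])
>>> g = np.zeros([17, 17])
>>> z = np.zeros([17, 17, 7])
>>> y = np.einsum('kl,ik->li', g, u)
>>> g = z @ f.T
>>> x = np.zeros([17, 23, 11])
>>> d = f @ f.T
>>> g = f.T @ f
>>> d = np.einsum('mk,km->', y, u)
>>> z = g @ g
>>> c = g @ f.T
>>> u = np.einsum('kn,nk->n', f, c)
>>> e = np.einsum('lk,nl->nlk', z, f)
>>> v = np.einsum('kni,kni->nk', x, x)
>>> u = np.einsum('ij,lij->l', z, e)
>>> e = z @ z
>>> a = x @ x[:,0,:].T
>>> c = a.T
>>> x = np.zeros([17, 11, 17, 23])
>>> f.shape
(17, 7)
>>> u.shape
(17,)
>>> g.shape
(7, 7)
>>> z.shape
(7, 7)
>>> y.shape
(17, 29)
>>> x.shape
(17, 11, 17, 23)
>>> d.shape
()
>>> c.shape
(17, 23, 17)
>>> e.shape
(7, 7)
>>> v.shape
(23, 17)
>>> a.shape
(17, 23, 17)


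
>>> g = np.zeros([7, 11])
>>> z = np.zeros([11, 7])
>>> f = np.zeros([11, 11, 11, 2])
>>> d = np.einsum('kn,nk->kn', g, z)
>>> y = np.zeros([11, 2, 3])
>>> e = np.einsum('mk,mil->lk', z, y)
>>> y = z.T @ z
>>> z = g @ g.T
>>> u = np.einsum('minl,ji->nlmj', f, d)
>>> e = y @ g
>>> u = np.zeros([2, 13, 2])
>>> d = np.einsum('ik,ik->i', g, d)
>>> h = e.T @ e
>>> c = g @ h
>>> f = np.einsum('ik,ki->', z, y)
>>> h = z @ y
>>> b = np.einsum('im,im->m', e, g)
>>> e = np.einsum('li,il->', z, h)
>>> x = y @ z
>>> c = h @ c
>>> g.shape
(7, 11)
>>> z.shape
(7, 7)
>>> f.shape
()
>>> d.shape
(7,)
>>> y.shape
(7, 7)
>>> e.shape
()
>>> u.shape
(2, 13, 2)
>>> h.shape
(7, 7)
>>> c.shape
(7, 11)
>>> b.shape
(11,)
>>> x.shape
(7, 7)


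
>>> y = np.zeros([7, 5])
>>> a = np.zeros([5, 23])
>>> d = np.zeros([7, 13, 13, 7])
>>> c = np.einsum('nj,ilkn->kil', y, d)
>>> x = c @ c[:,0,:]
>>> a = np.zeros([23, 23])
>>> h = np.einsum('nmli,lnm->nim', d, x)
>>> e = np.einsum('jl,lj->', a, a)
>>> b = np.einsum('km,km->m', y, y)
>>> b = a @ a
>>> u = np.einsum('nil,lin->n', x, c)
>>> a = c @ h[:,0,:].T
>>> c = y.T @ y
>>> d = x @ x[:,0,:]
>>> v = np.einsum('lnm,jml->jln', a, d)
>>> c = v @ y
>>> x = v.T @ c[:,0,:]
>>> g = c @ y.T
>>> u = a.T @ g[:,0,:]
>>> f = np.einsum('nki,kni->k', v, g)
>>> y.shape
(7, 5)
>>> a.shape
(13, 7, 7)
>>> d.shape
(13, 7, 13)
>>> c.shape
(13, 13, 5)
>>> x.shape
(7, 13, 5)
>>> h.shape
(7, 7, 13)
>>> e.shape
()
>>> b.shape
(23, 23)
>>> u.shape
(7, 7, 7)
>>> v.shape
(13, 13, 7)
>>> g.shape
(13, 13, 7)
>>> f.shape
(13,)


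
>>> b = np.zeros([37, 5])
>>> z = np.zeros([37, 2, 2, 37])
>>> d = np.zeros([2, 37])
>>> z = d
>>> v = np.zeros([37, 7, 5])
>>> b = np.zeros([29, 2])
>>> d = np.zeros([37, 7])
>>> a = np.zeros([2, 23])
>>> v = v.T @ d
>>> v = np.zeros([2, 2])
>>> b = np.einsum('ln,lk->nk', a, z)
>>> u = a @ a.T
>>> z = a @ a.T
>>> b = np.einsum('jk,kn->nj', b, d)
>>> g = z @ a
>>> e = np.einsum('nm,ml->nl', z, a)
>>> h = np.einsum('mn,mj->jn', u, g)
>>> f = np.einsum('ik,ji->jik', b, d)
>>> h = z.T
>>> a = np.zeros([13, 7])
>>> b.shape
(7, 23)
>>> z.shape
(2, 2)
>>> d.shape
(37, 7)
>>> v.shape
(2, 2)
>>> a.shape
(13, 7)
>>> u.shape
(2, 2)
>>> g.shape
(2, 23)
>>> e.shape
(2, 23)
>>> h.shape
(2, 2)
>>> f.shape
(37, 7, 23)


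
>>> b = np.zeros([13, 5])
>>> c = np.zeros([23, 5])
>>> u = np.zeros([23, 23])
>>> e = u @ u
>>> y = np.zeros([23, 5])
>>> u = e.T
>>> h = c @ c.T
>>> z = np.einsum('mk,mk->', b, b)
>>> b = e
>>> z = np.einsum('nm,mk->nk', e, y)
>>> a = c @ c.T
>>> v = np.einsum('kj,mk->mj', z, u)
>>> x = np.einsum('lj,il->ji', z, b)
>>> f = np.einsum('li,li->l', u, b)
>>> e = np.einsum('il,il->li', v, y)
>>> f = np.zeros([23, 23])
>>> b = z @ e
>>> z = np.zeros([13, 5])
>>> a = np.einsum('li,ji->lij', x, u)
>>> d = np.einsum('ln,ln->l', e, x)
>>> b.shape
(23, 23)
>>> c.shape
(23, 5)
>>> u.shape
(23, 23)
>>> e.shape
(5, 23)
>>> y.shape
(23, 5)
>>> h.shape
(23, 23)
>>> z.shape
(13, 5)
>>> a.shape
(5, 23, 23)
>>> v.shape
(23, 5)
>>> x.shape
(5, 23)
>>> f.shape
(23, 23)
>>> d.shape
(5,)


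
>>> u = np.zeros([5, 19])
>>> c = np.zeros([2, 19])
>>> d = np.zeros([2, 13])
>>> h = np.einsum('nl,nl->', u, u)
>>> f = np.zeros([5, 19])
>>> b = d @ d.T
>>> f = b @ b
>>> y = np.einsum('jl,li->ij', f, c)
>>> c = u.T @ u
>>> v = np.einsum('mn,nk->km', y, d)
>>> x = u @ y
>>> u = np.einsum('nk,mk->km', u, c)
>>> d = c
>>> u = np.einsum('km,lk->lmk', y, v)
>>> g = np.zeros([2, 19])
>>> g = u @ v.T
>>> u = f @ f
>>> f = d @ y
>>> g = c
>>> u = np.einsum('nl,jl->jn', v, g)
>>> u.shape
(19, 13)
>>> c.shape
(19, 19)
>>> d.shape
(19, 19)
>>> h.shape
()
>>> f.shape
(19, 2)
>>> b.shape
(2, 2)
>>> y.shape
(19, 2)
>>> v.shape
(13, 19)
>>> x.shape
(5, 2)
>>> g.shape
(19, 19)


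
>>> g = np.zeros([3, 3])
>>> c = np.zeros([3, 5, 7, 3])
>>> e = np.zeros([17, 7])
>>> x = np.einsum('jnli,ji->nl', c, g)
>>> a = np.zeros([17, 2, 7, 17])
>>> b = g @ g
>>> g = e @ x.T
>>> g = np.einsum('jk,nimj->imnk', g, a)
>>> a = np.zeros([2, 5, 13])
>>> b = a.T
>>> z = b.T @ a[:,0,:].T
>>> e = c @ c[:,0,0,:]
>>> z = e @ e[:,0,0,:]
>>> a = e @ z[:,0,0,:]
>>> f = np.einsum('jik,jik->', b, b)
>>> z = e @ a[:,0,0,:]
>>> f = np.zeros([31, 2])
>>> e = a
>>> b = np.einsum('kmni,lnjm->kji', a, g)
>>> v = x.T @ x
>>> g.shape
(2, 7, 17, 5)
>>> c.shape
(3, 5, 7, 3)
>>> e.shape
(3, 5, 7, 3)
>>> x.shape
(5, 7)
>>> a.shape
(3, 5, 7, 3)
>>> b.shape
(3, 17, 3)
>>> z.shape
(3, 5, 7, 3)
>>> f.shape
(31, 2)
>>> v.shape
(7, 7)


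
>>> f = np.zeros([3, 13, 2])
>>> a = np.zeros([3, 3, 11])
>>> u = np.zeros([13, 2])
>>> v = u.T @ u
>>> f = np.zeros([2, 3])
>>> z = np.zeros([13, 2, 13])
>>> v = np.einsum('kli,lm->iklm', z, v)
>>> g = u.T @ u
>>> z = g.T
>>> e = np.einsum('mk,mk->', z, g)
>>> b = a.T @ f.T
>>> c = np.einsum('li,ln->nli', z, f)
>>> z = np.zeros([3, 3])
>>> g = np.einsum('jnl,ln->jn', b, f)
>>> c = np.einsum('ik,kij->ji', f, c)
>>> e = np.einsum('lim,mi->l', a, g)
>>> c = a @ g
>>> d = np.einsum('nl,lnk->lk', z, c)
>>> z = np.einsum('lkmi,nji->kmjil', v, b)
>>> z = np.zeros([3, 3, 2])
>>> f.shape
(2, 3)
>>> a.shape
(3, 3, 11)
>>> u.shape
(13, 2)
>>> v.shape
(13, 13, 2, 2)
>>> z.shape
(3, 3, 2)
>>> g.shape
(11, 3)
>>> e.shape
(3,)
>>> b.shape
(11, 3, 2)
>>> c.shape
(3, 3, 3)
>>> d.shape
(3, 3)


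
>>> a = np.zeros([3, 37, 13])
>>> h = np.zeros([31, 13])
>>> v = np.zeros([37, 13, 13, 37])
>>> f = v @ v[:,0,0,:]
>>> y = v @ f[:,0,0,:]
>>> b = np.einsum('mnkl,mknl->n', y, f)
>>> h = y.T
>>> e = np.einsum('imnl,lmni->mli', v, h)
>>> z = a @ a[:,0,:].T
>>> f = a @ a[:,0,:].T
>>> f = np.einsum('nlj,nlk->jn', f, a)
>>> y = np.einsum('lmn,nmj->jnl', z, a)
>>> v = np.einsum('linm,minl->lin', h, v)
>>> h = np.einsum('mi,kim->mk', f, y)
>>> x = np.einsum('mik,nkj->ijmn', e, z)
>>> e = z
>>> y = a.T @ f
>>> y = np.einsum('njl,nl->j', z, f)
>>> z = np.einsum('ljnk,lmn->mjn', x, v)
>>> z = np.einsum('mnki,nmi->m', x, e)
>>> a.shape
(3, 37, 13)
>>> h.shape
(3, 13)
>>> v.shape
(37, 13, 13)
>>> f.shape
(3, 3)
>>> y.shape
(37,)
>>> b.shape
(13,)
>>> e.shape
(3, 37, 3)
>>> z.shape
(37,)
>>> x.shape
(37, 3, 13, 3)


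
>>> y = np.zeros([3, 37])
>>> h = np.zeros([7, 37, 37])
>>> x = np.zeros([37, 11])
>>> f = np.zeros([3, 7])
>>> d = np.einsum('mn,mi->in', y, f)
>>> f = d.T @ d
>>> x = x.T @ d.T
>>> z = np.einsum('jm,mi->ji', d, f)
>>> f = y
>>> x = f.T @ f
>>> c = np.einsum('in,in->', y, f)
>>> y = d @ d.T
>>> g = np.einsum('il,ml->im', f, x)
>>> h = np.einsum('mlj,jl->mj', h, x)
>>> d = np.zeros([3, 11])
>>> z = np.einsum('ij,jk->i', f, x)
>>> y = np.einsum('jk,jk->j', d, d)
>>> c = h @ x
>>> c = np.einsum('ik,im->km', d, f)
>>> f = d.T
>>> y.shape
(3,)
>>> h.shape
(7, 37)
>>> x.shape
(37, 37)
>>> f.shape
(11, 3)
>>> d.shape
(3, 11)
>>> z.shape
(3,)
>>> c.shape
(11, 37)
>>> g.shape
(3, 37)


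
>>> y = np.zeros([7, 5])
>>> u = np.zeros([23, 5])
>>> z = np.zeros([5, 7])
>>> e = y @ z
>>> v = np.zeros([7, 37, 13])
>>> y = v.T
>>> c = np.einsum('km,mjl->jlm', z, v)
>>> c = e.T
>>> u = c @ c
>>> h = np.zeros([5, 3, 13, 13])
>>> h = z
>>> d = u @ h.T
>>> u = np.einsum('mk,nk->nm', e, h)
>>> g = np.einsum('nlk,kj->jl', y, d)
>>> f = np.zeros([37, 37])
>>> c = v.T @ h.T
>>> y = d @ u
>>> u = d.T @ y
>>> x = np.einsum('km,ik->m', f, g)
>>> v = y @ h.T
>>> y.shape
(7, 7)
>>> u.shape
(5, 7)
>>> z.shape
(5, 7)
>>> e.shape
(7, 7)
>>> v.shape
(7, 5)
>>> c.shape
(13, 37, 5)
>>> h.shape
(5, 7)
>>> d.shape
(7, 5)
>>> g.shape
(5, 37)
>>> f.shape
(37, 37)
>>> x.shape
(37,)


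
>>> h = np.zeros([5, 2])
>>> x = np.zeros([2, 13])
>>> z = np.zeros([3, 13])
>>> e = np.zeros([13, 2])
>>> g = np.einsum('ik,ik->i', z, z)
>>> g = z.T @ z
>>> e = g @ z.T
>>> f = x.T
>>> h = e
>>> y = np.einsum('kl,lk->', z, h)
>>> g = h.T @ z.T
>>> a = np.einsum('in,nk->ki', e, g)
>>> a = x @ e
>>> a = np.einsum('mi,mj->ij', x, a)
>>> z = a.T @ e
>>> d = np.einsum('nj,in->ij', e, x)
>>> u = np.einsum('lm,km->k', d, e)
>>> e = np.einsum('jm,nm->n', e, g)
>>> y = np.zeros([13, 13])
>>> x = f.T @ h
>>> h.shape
(13, 3)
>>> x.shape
(2, 3)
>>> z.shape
(3, 3)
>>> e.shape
(3,)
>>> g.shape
(3, 3)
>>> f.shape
(13, 2)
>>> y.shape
(13, 13)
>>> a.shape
(13, 3)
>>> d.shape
(2, 3)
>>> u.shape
(13,)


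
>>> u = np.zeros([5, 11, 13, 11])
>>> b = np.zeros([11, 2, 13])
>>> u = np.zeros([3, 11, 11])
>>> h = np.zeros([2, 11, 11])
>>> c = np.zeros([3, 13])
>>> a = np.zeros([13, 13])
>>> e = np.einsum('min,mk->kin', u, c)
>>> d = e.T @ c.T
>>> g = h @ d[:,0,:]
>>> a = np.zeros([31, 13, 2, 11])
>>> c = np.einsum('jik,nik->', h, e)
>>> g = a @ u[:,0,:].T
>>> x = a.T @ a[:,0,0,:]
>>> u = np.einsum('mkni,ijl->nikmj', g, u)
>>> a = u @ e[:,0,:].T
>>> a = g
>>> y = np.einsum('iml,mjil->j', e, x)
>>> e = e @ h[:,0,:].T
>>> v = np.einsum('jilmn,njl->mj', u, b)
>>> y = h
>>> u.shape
(2, 3, 13, 31, 11)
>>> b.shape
(11, 2, 13)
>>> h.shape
(2, 11, 11)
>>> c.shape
()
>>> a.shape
(31, 13, 2, 3)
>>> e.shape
(13, 11, 2)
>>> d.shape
(11, 11, 3)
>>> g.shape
(31, 13, 2, 3)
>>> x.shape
(11, 2, 13, 11)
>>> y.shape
(2, 11, 11)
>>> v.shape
(31, 2)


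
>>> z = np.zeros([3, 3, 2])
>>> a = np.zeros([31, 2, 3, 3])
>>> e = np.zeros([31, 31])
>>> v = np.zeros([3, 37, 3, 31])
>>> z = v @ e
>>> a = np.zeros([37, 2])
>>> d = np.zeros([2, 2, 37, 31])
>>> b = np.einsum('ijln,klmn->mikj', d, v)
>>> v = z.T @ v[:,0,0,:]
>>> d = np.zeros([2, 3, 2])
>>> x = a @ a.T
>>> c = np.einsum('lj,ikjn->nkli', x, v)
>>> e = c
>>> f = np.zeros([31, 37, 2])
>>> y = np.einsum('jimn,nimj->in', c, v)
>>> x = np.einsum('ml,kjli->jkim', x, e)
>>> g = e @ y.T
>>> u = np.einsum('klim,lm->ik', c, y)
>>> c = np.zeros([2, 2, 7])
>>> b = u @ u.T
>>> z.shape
(3, 37, 3, 31)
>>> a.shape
(37, 2)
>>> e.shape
(31, 3, 37, 31)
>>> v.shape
(31, 3, 37, 31)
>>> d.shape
(2, 3, 2)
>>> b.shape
(37, 37)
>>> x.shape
(3, 31, 31, 37)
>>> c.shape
(2, 2, 7)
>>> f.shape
(31, 37, 2)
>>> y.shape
(3, 31)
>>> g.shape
(31, 3, 37, 3)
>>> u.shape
(37, 31)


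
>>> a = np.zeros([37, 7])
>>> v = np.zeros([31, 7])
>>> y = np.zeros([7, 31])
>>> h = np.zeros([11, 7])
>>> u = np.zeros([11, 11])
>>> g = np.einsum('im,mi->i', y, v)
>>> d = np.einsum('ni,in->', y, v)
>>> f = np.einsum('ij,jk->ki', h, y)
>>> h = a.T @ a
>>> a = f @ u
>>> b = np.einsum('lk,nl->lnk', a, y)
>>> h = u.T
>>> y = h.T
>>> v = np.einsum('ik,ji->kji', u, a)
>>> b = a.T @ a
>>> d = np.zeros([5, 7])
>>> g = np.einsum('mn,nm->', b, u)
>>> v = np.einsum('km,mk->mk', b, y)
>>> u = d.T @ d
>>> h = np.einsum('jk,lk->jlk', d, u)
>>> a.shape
(31, 11)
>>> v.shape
(11, 11)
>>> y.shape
(11, 11)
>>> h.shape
(5, 7, 7)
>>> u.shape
(7, 7)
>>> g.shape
()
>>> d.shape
(5, 7)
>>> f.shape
(31, 11)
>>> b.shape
(11, 11)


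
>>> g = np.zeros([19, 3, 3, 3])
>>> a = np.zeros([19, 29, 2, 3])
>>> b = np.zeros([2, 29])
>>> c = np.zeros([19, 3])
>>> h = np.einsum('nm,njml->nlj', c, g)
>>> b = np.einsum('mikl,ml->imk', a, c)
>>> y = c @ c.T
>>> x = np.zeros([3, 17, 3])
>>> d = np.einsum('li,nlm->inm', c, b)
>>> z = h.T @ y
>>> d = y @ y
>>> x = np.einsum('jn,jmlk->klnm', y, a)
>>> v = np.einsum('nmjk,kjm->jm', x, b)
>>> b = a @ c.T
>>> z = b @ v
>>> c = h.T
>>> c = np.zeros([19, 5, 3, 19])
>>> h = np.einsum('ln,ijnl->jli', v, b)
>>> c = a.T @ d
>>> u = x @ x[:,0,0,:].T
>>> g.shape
(19, 3, 3, 3)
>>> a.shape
(19, 29, 2, 3)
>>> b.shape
(19, 29, 2, 19)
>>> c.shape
(3, 2, 29, 19)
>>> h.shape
(29, 19, 19)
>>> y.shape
(19, 19)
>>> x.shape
(3, 2, 19, 29)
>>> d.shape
(19, 19)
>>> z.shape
(19, 29, 2, 2)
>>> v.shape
(19, 2)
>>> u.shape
(3, 2, 19, 3)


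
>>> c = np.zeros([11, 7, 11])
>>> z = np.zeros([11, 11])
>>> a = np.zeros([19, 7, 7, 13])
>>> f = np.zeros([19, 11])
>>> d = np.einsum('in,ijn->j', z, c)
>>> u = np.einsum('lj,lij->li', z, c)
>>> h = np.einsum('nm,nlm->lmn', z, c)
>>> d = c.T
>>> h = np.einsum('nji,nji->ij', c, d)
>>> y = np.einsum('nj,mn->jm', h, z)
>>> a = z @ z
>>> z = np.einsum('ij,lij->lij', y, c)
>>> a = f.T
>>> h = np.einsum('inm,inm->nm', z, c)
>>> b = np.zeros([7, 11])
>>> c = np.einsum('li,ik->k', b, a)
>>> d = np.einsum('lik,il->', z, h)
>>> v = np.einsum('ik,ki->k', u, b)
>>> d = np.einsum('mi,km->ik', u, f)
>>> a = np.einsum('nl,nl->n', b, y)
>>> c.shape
(19,)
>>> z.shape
(11, 7, 11)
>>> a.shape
(7,)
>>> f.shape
(19, 11)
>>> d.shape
(7, 19)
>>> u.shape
(11, 7)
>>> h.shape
(7, 11)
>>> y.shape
(7, 11)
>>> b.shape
(7, 11)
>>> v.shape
(7,)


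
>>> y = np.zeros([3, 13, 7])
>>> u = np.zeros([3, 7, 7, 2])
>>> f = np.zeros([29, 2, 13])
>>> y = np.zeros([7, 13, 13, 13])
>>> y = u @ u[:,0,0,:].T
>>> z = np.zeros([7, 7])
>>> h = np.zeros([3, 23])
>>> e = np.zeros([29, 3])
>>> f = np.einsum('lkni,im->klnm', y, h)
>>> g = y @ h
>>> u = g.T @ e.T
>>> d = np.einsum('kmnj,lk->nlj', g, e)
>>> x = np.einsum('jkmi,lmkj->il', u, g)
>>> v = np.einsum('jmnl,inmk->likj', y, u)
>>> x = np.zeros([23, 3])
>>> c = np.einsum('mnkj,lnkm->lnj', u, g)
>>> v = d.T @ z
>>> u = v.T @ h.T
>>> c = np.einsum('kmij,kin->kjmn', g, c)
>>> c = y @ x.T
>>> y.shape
(3, 7, 7, 3)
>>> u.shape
(7, 29, 3)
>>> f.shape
(7, 3, 7, 23)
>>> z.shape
(7, 7)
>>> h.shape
(3, 23)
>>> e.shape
(29, 3)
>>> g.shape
(3, 7, 7, 23)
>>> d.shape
(7, 29, 23)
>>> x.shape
(23, 3)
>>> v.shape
(23, 29, 7)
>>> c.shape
(3, 7, 7, 23)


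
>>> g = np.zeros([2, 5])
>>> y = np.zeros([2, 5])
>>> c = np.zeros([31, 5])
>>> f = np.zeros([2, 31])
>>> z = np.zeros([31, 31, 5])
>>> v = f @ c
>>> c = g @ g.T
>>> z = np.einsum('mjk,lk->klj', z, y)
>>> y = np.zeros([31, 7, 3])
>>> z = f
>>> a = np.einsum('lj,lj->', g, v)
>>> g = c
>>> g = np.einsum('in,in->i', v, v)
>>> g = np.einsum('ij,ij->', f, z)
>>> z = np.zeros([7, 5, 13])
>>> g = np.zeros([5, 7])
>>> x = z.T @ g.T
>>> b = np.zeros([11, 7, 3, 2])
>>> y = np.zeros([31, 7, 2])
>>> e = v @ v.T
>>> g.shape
(5, 7)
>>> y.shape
(31, 7, 2)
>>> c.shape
(2, 2)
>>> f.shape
(2, 31)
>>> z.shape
(7, 5, 13)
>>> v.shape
(2, 5)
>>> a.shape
()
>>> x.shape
(13, 5, 5)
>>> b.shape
(11, 7, 3, 2)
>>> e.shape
(2, 2)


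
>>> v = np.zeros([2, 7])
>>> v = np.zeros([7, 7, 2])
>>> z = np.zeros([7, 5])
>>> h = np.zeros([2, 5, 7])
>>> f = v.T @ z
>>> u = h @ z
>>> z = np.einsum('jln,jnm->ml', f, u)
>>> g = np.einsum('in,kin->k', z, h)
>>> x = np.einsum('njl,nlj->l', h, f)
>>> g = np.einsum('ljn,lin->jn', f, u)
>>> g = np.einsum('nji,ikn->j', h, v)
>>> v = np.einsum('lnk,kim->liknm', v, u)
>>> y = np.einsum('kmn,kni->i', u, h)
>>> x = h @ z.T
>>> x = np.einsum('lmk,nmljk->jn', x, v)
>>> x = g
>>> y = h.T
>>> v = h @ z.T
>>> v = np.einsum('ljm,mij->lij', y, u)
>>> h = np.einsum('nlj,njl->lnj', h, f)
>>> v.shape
(7, 5, 5)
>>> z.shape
(5, 7)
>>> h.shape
(5, 2, 7)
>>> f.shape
(2, 7, 5)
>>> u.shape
(2, 5, 5)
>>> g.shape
(5,)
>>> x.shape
(5,)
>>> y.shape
(7, 5, 2)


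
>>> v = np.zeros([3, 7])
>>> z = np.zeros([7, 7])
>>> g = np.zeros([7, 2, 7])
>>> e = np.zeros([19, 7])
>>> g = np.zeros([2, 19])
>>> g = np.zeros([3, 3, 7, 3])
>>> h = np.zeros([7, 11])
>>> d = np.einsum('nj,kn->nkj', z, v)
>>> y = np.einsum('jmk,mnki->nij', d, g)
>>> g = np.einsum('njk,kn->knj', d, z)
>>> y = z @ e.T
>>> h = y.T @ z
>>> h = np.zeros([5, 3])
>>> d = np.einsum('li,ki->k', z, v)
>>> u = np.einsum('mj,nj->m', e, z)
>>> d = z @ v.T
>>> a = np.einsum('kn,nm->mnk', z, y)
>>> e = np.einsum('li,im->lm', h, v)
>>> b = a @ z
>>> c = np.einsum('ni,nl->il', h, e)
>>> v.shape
(3, 7)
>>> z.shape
(7, 7)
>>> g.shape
(7, 7, 3)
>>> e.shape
(5, 7)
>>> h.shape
(5, 3)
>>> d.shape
(7, 3)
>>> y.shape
(7, 19)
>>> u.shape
(19,)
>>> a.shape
(19, 7, 7)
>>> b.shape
(19, 7, 7)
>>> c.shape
(3, 7)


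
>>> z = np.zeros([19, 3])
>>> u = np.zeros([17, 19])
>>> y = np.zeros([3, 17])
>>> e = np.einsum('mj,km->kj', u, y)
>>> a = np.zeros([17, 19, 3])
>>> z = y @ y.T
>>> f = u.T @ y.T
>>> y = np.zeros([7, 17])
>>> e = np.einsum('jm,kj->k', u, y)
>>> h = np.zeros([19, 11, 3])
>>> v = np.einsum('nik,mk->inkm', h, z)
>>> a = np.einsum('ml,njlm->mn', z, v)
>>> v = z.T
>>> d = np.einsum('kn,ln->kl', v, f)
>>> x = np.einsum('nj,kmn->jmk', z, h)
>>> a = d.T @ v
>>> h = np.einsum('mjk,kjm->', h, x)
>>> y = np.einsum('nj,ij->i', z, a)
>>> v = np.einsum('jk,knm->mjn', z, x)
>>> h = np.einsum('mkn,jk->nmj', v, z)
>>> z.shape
(3, 3)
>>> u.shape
(17, 19)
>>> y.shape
(19,)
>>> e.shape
(7,)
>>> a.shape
(19, 3)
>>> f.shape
(19, 3)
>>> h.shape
(11, 19, 3)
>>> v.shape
(19, 3, 11)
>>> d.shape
(3, 19)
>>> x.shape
(3, 11, 19)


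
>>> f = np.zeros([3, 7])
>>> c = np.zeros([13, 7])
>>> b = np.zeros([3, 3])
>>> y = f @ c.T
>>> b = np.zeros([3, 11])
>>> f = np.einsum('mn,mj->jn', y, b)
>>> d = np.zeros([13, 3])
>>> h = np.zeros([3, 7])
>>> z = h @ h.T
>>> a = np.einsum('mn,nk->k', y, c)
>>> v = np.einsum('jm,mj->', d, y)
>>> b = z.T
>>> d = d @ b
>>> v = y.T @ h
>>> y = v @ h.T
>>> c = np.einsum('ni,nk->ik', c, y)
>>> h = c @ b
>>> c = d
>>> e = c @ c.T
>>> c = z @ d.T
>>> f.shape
(11, 13)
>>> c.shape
(3, 13)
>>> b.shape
(3, 3)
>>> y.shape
(13, 3)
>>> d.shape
(13, 3)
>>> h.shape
(7, 3)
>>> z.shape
(3, 3)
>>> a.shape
(7,)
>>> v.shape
(13, 7)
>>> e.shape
(13, 13)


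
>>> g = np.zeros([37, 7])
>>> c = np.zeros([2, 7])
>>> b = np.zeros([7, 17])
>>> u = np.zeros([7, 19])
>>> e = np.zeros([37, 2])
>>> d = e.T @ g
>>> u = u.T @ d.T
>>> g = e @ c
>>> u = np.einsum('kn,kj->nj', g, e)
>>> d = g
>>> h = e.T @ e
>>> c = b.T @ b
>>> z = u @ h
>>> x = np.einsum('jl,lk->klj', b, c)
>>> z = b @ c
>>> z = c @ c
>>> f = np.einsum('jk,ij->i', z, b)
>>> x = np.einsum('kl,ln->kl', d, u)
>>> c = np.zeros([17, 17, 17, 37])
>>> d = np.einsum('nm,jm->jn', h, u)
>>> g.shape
(37, 7)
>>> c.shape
(17, 17, 17, 37)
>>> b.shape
(7, 17)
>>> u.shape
(7, 2)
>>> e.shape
(37, 2)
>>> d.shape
(7, 2)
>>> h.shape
(2, 2)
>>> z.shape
(17, 17)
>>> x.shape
(37, 7)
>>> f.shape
(7,)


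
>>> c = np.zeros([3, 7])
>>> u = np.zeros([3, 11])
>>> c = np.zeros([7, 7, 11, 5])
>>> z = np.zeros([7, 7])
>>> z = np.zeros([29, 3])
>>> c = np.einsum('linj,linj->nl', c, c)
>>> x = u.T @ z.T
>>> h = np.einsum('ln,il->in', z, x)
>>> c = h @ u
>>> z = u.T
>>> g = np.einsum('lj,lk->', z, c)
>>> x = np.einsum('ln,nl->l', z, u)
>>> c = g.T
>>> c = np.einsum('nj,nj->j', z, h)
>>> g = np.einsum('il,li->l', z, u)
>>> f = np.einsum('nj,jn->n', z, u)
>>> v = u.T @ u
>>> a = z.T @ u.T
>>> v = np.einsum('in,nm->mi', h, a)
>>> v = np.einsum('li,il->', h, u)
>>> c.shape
(3,)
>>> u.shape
(3, 11)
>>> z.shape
(11, 3)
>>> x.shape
(11,)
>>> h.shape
(11, 3)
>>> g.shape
(3,)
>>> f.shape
(11,)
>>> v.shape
()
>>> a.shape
(3, 3)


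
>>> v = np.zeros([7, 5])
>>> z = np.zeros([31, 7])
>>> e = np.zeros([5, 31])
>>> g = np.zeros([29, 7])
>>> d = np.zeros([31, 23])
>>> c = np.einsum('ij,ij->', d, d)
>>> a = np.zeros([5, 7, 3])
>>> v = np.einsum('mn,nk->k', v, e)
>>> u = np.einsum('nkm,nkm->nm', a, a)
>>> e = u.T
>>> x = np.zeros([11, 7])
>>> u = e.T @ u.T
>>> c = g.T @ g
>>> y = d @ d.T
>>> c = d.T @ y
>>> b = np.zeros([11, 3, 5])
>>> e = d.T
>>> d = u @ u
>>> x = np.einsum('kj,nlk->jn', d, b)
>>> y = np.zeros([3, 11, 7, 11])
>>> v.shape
(31,)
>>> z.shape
(31, 7)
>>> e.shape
(23, 31)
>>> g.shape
(29, 7)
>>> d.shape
(5, 5)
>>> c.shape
(23, 31)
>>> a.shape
(5, 7, 3)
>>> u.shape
(5, 5)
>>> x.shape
(5, 11)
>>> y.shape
(3, 11, 7, 11)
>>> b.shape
(11, 3, 5)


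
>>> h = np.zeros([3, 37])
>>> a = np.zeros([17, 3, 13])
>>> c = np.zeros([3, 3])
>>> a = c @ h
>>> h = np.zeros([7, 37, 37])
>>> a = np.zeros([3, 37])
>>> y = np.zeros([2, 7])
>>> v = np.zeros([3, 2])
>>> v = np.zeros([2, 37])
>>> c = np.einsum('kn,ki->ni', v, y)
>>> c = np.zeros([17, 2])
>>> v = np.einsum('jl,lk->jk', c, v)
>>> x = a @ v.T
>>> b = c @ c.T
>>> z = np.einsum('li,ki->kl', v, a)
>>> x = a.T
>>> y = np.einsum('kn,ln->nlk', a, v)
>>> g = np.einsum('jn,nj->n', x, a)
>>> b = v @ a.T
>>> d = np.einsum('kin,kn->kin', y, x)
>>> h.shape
(7, 37, 37)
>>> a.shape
(3, 37)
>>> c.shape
(17, 2)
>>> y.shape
(37, 17, 3)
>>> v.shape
(17, 37)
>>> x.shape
(37, 3)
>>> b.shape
(17, 3)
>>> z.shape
(3, 17)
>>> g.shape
(3,)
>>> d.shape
(37, 17, 3)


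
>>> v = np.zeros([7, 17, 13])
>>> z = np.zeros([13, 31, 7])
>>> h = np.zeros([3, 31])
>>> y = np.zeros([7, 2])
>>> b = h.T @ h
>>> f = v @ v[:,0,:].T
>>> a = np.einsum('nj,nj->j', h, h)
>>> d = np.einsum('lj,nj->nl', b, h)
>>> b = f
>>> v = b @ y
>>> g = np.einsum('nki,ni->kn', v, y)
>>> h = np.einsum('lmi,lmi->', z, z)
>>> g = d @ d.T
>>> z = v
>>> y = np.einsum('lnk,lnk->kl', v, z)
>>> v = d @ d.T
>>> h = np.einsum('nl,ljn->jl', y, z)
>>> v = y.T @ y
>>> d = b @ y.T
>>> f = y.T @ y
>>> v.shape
(7, 7)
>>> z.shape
(7, 17, 2)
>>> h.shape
(17, 7)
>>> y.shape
(2, 7)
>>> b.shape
(7, 17, 7)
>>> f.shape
(7, 7)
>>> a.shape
(31,)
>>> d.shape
(7, 17, 2)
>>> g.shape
(3, 3)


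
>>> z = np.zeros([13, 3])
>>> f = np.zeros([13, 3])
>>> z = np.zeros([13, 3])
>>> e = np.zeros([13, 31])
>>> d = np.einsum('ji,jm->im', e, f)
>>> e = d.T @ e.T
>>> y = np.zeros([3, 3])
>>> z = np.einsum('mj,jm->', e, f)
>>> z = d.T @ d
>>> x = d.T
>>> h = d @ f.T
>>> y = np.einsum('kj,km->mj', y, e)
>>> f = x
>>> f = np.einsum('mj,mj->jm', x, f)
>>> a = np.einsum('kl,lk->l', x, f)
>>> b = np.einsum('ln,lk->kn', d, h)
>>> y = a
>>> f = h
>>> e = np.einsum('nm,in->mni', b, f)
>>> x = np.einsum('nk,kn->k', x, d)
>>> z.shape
(3, 3)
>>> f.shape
(31, 13)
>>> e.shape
(3, 13, 31)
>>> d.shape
(31, 3)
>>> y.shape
(31,)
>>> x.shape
(31,)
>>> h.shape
(31, 13)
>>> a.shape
(31,)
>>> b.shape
(13, 3)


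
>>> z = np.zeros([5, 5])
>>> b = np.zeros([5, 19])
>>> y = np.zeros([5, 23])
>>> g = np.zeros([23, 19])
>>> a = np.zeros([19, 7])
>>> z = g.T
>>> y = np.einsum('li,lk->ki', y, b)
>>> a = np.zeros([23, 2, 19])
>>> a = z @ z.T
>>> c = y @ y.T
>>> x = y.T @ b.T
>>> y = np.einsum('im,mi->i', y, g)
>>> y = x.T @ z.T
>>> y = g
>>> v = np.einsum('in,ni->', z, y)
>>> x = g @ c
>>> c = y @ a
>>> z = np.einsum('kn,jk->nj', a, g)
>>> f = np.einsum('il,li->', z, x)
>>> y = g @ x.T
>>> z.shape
(19, 23)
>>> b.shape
(5, 19)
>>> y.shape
(23, 23)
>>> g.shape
(23, 19)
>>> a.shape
(19, 19)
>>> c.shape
(23, 19)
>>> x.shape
(23, 19)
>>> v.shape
()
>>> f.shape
()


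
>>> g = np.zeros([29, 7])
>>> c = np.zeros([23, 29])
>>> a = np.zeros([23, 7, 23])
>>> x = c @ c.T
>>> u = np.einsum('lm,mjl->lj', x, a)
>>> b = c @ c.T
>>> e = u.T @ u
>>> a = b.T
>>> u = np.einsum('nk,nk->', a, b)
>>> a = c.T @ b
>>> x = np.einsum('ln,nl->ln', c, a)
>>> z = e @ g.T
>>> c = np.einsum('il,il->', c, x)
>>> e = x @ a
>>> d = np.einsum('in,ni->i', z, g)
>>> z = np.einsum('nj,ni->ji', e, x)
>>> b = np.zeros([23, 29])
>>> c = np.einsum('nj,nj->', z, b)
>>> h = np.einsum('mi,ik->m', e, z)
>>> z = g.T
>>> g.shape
(29, 7)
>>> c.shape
()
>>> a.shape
(29, 23)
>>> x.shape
(23, 29)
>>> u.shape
()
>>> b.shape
(23, 29)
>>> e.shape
(23, 23)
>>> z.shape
(7, 29)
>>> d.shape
(7,)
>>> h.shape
(23,)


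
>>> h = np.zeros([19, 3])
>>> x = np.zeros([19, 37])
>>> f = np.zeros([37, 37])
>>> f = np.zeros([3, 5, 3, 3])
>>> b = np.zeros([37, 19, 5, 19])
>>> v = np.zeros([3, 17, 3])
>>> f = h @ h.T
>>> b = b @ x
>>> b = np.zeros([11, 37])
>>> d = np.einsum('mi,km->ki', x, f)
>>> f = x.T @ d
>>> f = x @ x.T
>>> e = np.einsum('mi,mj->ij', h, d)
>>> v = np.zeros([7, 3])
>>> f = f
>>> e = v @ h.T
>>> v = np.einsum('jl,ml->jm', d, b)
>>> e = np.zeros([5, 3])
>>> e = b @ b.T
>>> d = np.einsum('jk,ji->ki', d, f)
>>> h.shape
(19, 3)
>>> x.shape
(19, 37)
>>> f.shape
(19, 19)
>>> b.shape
(11, 37)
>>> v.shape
(19, 11)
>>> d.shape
(37, 19)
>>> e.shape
(11, 11)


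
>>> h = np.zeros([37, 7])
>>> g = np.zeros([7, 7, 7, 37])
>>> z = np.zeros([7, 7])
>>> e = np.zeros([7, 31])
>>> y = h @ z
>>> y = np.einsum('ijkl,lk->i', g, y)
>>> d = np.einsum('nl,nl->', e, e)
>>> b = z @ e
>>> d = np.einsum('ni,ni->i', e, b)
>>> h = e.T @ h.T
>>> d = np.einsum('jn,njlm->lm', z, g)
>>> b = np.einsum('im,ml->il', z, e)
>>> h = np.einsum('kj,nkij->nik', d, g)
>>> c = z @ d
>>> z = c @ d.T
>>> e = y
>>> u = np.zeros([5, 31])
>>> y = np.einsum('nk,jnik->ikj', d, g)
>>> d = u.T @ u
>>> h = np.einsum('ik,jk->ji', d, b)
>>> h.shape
(7, 31)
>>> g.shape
(7, 7, 7, 37)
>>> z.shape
(7, 7)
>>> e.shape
(7,)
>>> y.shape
(7, 37, 7)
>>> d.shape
(31, 31)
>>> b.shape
(7, 31)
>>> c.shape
(7, 37)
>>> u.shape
(5, 31)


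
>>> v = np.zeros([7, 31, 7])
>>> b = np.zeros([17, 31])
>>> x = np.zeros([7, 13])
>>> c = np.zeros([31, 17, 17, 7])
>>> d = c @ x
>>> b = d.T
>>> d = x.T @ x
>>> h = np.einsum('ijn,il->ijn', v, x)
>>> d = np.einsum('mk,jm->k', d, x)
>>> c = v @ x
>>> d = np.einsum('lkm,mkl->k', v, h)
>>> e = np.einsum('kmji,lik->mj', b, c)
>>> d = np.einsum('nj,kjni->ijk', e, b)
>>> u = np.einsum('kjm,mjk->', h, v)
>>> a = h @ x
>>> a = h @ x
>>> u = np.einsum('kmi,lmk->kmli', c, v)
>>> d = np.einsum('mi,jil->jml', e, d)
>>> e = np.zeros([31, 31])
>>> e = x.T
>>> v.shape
(7, 31, 7)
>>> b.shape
(13, 17, 17, 31)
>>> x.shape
(7, 13)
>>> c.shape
(7, 31, 13)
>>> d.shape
(31, 17, 13)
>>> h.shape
(7, 31, 7)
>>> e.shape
(13, 7)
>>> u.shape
(7, 31, 7, 13)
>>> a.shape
(7, 31, 13)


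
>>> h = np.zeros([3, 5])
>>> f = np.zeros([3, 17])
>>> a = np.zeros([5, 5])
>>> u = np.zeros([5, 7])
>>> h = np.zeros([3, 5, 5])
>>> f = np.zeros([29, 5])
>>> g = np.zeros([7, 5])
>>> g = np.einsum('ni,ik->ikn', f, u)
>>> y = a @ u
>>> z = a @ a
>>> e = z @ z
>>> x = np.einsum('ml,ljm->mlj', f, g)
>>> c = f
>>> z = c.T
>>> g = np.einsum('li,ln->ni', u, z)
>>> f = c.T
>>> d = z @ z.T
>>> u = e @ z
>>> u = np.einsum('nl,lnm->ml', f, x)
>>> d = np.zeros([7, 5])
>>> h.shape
(3, 5, 5)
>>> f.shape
(5, 29)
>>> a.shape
(5, 5)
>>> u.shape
(7, 29)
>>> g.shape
(29, 7)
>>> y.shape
(5, 7)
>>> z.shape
(5, 29)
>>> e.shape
(5, 5)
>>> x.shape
(29, 5, 7)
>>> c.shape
(29, 5)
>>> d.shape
(7, 5)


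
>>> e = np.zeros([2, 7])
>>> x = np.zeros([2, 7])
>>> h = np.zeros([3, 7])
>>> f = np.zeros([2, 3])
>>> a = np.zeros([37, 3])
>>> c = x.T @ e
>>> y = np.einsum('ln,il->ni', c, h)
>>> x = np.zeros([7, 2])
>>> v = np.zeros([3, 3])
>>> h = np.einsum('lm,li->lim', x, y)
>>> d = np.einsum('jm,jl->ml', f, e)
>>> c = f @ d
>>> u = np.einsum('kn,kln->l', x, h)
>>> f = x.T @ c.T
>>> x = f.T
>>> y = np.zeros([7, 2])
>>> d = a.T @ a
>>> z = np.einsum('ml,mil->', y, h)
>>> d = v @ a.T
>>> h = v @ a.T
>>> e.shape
(2, 7)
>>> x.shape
(2, 2)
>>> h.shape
(3, 37)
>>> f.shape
(2, 2)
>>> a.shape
(37, 3)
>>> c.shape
(2, 7)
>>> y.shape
(7, 2)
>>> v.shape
(3, 3)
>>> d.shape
(3, 37)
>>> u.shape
(3,)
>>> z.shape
()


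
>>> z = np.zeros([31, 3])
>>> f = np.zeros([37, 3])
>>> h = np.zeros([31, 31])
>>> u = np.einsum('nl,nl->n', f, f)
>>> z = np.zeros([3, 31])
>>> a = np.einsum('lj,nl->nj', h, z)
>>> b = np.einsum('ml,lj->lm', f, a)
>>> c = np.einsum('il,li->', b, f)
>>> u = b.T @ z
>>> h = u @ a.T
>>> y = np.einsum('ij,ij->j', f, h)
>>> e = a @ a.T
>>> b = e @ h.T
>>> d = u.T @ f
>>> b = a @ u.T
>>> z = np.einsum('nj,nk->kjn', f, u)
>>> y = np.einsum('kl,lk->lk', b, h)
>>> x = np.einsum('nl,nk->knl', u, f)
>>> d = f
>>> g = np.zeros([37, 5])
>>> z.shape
(31, 3, 37)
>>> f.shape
(37, 3)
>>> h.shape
(37, 3)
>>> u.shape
(37, 31)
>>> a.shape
(3, 31)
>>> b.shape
(3, 37)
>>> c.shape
()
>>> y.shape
(37, 3)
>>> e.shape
(3, 3)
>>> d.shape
(37, 3)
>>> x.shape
(3, 37, 31)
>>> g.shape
(37, 5)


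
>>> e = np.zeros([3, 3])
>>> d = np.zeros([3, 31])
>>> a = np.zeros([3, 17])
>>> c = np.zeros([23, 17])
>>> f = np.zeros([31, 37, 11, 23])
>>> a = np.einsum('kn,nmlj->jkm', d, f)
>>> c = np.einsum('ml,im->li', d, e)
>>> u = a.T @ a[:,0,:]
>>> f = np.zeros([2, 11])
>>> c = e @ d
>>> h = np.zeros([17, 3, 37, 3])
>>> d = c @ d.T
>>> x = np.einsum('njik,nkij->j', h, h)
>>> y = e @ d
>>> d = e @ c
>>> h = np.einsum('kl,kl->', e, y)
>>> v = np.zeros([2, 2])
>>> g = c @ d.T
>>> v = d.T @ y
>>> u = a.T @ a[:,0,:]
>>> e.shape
(3, 3)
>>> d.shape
(3, 31)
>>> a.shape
(23, 3, 37)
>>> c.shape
(3, 31)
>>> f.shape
(2, 11)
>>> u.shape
(37, 3, 37)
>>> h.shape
()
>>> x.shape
(3,)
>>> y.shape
(3, 3)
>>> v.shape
(31, 3)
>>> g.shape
(3, 3)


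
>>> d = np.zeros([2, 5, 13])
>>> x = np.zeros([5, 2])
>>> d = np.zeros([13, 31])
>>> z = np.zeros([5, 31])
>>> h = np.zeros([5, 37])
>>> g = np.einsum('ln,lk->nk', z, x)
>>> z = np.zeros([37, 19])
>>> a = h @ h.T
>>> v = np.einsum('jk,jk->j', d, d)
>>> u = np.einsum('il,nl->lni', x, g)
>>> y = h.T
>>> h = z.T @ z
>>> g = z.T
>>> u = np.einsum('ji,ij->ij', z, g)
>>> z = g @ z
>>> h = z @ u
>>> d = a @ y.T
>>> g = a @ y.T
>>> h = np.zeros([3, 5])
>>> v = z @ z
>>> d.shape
(5, 37)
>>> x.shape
(5, 2)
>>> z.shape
(19, 19)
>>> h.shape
(3, 5)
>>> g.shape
(5, 37)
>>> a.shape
(5, 5)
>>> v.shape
(19, 19)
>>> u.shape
(19, 37)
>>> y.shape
(37, 5)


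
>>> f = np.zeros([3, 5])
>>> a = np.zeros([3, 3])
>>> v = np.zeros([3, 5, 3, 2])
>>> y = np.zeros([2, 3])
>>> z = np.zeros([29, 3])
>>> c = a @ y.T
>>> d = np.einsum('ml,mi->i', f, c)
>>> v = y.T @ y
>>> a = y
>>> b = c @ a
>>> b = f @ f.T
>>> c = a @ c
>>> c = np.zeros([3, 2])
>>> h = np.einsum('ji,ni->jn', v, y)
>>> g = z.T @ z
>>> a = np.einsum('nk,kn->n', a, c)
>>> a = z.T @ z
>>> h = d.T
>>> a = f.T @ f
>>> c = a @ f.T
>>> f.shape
(3, 5)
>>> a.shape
(5, 5)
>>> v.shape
(3, 3)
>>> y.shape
(2, 3)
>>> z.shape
(29, 3)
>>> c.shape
(5, 3)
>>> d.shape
(2,)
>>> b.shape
(3, 3)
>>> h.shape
(2,)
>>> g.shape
(3, 3)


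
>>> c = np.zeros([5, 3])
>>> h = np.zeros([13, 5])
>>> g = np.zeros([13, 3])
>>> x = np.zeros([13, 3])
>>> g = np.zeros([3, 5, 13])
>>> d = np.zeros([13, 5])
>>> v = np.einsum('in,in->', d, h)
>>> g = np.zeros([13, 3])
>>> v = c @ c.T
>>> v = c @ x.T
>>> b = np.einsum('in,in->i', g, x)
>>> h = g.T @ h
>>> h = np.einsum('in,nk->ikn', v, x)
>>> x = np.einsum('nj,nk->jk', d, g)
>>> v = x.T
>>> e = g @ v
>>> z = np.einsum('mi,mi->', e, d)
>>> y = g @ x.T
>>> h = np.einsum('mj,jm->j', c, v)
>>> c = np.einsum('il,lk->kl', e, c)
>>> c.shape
(3, 5)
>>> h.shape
(3,)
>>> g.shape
(13, 3)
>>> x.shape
(5, 3)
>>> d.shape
(13, 5)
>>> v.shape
(3, 5)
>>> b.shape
(13,)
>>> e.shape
(13, 5)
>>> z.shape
()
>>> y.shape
(13, 5)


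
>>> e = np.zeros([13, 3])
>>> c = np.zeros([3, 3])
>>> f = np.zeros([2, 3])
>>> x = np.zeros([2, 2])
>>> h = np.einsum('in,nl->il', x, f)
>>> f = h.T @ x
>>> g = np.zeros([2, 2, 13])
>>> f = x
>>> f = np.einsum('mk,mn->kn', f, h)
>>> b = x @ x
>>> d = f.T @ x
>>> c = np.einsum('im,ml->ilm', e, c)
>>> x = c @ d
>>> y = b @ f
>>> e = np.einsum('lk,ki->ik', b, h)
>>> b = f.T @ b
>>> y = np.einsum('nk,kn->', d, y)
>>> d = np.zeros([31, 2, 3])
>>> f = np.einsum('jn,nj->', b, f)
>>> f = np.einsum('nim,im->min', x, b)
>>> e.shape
(3, 2)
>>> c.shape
(13, 3, 3)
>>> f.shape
(2, 3, 13)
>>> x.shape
(13, 3, 2)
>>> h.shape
(2, 3)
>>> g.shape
(2, 2, 13)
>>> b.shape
(3, 2)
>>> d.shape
(31, 2, 3)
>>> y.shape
()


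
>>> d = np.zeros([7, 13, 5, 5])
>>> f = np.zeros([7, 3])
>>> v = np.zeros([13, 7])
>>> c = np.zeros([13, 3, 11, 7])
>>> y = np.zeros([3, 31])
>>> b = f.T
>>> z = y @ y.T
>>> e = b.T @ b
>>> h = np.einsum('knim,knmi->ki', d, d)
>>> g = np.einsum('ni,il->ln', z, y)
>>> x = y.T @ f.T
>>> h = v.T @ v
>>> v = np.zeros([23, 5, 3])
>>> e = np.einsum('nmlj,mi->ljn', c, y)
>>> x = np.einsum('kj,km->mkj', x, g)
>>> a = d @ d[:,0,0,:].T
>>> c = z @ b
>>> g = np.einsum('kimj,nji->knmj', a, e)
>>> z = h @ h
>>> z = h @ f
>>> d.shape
(7, 13, 5, 5)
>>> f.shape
(7, 3)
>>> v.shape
(23, 5, 3)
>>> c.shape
(3, 7)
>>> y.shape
(3, 31)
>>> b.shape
(3, 7)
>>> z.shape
(7, 3)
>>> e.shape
(11, 7, 13)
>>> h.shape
(7, 7)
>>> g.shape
(7, 11, 5, 7)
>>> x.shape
(3, 31, 7)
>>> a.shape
(7, 13, 5, 7)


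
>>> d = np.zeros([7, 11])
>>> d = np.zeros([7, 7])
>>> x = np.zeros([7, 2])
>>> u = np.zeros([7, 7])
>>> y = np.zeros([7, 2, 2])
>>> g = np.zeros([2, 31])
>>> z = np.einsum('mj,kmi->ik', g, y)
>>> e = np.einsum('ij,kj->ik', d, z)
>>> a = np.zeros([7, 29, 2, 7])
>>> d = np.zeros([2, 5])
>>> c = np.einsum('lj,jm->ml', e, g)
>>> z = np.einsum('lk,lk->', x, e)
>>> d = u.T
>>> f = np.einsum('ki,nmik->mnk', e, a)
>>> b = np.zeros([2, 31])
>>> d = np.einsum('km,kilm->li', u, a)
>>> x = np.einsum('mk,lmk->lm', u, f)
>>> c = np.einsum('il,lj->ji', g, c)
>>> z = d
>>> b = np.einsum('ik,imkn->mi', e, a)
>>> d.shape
(2, 29)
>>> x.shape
(29, 7)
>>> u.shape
(7, 7)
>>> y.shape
(7, 2, 2)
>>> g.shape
(2, 31)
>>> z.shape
(2, 29)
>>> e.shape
(7, 2)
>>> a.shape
(7, 29, 2, 7)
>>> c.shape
(7, 2)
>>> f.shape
(29, 7, 7)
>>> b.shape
(29, 7)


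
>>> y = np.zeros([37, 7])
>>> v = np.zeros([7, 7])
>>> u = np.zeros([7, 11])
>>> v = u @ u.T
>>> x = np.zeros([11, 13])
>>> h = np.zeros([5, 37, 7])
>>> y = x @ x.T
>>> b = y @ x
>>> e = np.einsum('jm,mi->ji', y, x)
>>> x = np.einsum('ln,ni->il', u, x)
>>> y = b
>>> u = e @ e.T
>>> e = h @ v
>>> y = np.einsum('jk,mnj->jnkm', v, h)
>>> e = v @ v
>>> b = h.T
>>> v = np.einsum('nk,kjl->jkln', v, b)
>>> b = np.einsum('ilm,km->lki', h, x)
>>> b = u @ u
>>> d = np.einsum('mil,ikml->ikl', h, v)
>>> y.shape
(7, 37, 7, 5)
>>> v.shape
(37, 7, 5, 7)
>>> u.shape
(11, 11)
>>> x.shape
(13, 7)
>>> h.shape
(5, 37, 7)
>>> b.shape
(11, 11)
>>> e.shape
(7, 7)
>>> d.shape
(37, 7, 7)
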